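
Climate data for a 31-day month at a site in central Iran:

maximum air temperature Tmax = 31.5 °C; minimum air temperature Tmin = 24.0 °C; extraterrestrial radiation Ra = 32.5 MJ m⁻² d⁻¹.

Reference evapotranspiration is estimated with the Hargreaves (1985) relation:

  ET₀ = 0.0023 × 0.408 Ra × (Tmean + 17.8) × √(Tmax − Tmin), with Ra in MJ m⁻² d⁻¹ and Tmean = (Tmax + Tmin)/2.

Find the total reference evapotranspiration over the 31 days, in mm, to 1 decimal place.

Tmean = (31.5 + 24.0)/2 = 27.75 °C
0.408 Ra = 0.408 × 32.5 = 13.2600 mm/d equivalent
ET₀ = 0.0023 × 13.2600 × (27.75 + 17.8) × √7.5 = 0.0023 × 13.2600 × 45.55 × 2.7386 = 3.8044 mm/d
Over 31 days: 3.8044 × 31 = 117.936 mm

117.9 mm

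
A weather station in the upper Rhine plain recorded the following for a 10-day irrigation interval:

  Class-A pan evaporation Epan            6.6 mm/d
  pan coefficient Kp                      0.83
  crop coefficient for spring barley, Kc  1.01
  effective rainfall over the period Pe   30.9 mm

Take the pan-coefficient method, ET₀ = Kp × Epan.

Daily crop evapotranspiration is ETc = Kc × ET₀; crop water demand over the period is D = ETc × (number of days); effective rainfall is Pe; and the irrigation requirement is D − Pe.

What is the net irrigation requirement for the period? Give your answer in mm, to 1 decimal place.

ET₀ = 0.83 × 6.6 = 5.4780 mm/d
ETc = Kc × ET₀ = 1.01 × 5.4780 = 5.5328 mm/d
Crop demand D = ETc × 10 d = 5.5328 × 10 = 55.328 mm
D − Pe = 55.328 − 30.9 = 24.428 mm

24.4 mm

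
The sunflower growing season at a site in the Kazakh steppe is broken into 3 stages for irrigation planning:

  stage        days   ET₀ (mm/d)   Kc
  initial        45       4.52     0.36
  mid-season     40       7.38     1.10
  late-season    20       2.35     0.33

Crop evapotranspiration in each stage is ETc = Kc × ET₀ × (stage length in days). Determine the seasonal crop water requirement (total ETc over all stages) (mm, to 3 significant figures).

initial: 0.36 × 4.52 × 45 = 73.22 mm
mid-season: 1.10 × 7.38 × 40 = 324.72 mm
late-season: 0.33 × 2.35 × 20 = 15.51 mm
Seasonal total = 413.45 mm

413 mm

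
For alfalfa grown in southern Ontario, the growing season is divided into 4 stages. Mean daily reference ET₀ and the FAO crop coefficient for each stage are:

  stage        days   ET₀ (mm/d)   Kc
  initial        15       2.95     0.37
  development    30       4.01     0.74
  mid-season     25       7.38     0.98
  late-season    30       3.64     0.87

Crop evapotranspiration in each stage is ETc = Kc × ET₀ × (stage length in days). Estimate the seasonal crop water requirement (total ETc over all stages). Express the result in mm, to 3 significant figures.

initial: 0.37 × 2.95 × 15 = 16.37 mm
development: 0.74 × 4.01 × 30 = 89.02 mm
mid-season: 0.98 × 7.38 × 25 = 180.81 mm
late-season: 0.87 × 3.64 × 30 = 95.00 mm
Seasonal total = 381.20 mm

381 mm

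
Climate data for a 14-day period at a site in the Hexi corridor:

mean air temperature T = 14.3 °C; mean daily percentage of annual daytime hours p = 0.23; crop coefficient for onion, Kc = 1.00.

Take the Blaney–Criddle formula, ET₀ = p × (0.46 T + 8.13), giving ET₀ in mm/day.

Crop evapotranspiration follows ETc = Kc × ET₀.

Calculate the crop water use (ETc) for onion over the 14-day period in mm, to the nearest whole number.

47 mm

ET₀ = 0.23 × (0.46 × 14.3 + 8.13) = 0.23 × 14.708 = 3.3828 mm/d
ETc = Kc × ET₀ = 1.00 × 3.3828 = 3.3828 mm/d
Over 14 days: 3.3828 × 14 = 47.359 mm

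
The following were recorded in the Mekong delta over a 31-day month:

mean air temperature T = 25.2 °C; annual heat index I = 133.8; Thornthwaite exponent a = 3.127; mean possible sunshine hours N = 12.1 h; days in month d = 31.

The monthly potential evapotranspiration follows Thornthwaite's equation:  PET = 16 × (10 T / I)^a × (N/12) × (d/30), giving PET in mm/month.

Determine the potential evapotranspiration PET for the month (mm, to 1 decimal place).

120.7 mm

10T/I = 10 × 25.2 / 133.8 = 1.8834
(10T/I)^a = 1.8834^3.127 = 7.2401
Uncorrected PET = 16 × 7.2401 = 115.842 mm
Correction = (N/12)(d/30) = (12.1/12)(31/30) = 1.0419
PET = 115.842 × 1.0419 = 120.696 mm/month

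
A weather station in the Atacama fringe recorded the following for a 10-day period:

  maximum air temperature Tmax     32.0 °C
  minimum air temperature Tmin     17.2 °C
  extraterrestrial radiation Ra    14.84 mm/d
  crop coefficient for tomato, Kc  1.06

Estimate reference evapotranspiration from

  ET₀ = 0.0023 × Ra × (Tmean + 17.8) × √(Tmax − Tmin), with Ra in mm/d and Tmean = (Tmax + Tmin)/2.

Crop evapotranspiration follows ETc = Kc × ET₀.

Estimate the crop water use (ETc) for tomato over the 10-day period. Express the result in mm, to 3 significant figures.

Tmean = (32.0 + 17.2)/2 = 24.60 °C
ET₀ = 0.0023 × 14.84 × (24.60 + 17.8) × √14.8 = 0.0023 × 14.84 × 42.40 × 3.8471 = 5.5675 mm/d
ETc = Kc × ET₀ = 1.06 × 5.5675 = 5.9016 mm/d
Over 10 days: 5.9016 × 10 = 59.016 mm

59.0 mm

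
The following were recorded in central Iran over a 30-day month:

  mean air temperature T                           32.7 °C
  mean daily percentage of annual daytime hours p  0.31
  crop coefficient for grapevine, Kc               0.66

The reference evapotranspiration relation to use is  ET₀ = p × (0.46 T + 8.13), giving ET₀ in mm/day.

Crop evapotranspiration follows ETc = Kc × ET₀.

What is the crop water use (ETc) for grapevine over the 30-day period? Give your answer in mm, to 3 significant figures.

ET₀ = 0.31 × (0.46 × 32.7 + 8.13) = 0.31 × 23.172 = 7.1833 mm/d
ETc = Kc × ET₀ = 0.66 × 7.1833 = 4.7410 mm/d
Over 30 days: 4.7410 × 30 = 142.230 mm

142 mm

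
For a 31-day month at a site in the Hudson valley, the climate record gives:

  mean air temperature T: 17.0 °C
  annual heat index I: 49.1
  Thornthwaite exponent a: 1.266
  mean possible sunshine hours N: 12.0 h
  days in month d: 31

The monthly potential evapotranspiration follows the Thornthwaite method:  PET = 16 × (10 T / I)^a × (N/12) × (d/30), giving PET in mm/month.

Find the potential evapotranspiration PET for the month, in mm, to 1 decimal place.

10T/I = 10 × 17.0 / 49.1 = 3.4623
(10T/I)^a = 3.4623^1.266 = 4.8177
Uncorrected PET = 16 × 4.8177 = 77.083 mm
Correction = (N/12)(d/30) = (12.0/12)(31/30) = 1.0333
PET = 77.083 × 1.0333 = 79.650 mm/month

79.7 mm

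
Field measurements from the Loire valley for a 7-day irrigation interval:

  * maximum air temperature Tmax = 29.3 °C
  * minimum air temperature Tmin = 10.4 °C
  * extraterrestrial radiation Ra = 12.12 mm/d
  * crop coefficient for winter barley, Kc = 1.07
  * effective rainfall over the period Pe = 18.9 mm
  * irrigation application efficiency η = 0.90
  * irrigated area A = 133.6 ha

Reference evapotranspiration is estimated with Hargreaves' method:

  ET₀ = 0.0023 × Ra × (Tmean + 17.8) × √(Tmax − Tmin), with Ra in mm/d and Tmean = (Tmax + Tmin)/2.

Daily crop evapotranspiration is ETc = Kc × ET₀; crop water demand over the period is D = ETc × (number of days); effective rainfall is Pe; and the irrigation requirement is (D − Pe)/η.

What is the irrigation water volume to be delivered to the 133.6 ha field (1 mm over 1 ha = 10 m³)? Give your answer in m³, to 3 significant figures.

Tmean = (29.3 + 10.4)/2 = 19.85 °C
ET₀ = 0.0023 × 12.12 × (19.85 + 17.8) × √18.9 = 0.0023 × 12.12 × 37.65 × 4.3474 = 4.5627 mm/d
ETc = Kc × ET₀ = 1.07 × 4.5627 = 4.8821 mm/d
Crop demand D = ETc × 7 d = 4.8821 × 7 = 34.175 mm
D − Pe = 34.175 − 18.9 = 15.275 mm
Gross irrigation = 15.275 / 0.90 = 16.972 mm
Volume = 16.972 mm × 133.6 ha × 10 = 22674.6 m³

22700 m³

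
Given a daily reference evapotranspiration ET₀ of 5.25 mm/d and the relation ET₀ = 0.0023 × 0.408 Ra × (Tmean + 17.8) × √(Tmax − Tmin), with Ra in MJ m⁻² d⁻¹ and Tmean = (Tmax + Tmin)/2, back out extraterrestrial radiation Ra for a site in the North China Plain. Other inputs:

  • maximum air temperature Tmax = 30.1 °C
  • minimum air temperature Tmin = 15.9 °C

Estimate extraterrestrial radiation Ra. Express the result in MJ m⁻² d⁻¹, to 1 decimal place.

Tmean = (30.1+15.9)/2 = 23.00 °C; ΔT = 14.2
Ra = ET₀ / [0.0023 × 0.408 × (Tmean+17.8) × √ΔT]
   = 5.25 / (0.0023 × 0.408 × 40.80 × 3.7683) = 36.389 MJ m⁻² d⁻¹

36.4 MJ m⁻² d⁻¹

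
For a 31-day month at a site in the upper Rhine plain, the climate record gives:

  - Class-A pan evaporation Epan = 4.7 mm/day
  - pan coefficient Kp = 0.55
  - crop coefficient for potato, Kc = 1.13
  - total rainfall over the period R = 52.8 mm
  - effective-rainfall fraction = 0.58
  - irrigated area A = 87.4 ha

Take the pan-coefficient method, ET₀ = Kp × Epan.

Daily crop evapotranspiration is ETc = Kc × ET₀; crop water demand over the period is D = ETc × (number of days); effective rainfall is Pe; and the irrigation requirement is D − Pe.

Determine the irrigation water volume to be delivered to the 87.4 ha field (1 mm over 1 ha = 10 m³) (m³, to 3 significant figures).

ET₀ = 0.55 × 4.7 = 2.5850 mm/d
ETc = Kc × ET₀ = 1.13 × 2.5850 = 2.9211 mm/d
Crop demand D = ETc × 31 d = 2.9211 × 31 = 90.554 mm
Pe = 0.58 × 52.8 = 30.624 mm
D − Pe = 90.554 − 30.624 = 59.930 mm
Volume = 59.930 mm × 87.4 ha × 10 = 52378.8 m³

52400 m³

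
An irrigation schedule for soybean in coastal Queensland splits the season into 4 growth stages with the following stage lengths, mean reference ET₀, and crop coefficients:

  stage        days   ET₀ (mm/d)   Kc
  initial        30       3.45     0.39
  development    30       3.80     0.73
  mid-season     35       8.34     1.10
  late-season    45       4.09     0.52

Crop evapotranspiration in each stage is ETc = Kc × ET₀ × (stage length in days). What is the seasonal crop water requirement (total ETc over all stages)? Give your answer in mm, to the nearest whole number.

540 mm

initial: 0.39 × 3.45 × 30 = 40.37 mm
development: 0.73 × 3.80 × 30 = 83.22 mm
mid-season: 1.10 × 8.34 × 35 = 321.09 mm
late-season: 0.52 × 4.09 × 45 = 95.71 mm
Seasonal total = 540.39 mm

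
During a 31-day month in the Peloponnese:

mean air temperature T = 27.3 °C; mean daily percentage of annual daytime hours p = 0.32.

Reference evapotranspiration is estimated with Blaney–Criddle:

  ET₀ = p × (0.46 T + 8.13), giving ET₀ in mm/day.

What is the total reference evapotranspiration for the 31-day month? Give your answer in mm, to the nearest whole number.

205 mm

ET₀ = 0.32 × (0.46 × 27.3 + 8.13) = 0.32 × 20.688 = 6.6202 mm/d
Monthly total = 6.6202 × 31 = 205.226 mm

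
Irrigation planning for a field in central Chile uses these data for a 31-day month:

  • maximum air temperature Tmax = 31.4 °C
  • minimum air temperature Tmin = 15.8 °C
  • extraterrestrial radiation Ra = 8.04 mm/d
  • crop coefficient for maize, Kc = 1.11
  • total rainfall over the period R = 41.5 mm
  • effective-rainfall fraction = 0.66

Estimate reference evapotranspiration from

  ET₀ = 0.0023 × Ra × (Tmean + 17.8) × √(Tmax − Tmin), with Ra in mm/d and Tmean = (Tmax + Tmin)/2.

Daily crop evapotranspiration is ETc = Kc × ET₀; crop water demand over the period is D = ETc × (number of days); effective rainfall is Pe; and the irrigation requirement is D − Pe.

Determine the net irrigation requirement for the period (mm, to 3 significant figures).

Tmean = (31.4 + 15.8)/2 = 23.60 °C
ET₀ = 0.0023 × 8.04 × (23.60 + 17.8) × √15.6 = 0.0023 × 8.04 × 41.40 × 3.9497 = 3.0238 mm/d
ETc = Kc × ET₀ = 1.11 × 3.0238 = 3.3564 mm/d
Crop demand D = ETc × 31 d = 3.3564 × 31 = 104.048 mm
Pe = 0.66 × 41.5 = 27.390 mm
D − Pe = 104.048 − 27.390 = 76.658 mm

76.7 mm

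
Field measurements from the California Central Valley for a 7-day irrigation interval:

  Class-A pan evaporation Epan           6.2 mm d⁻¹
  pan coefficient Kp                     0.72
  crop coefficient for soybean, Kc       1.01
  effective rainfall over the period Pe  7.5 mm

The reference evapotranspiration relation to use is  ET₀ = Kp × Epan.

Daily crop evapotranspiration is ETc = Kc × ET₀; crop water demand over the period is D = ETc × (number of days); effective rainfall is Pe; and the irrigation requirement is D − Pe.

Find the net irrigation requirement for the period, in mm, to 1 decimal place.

24.1 mm

ET₀ = 0.72 × 6.2 = 4.4640 mm/d
ETc = Kc × ET₀ = 1.01 × 4.4640 = 4.5086 mm/d
Crop demand D = ETc × 7 d = 4.5086 × 7 = 31.560 mm
D − Pe = 31.560 − 7.5 = 24.060 mm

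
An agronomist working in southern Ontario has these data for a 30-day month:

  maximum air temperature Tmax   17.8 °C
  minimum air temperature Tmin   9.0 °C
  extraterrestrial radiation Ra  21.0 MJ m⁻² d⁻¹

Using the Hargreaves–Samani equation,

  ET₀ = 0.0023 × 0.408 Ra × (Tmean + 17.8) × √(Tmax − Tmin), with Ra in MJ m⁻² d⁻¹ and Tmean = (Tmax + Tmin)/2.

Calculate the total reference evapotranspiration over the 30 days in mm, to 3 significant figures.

54.7 mm

Tmean = (17.8 + 9.0)/2 = 13.40 °C
0.408 Ra = 0.408 × 21.0 = 8.5680 mm/d equivalent
ET₀ = 0.0023 × 8.5680 × (13.40 + 17.8) × √8.8 = 0.0023 × 8.5680 × 31.20 × 2.9665 = 1.8239 mm/d
Over 30 days: 1.8239 × 30 = 54.717 mm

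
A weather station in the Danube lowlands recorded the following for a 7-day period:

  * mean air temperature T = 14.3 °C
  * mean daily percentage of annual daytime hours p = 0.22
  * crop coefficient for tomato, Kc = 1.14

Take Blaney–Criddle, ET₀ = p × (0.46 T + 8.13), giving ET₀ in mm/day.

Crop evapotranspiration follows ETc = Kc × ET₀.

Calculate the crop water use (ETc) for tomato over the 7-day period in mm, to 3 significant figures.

25.8 mm

ET₀ = 0.22 × (0.46 × 14.3 + 8.13) = 0.22 × 14.708 = 3.2358 mm/d
ETc = Kc × ET₀ = 1.14 × 3.2358 = 3.6888 mm/d
Over 7 days: 3.6888 × 7 = 25.822 mm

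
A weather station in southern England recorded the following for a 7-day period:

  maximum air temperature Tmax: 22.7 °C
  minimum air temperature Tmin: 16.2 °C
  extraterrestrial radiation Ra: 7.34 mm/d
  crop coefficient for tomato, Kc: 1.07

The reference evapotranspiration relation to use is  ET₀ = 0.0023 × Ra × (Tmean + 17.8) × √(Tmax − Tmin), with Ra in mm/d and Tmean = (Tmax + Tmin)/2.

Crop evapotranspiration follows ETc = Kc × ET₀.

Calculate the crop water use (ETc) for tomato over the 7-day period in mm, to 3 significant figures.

Tmean = (22.7 + 16.2)/2 = 19.45 °C
ET₀ = 0.0023 × 7.34 × (19.45 + 17.8) × √6.5 = 0.0023 × 7.34 × 37.25 × 2.5495 = 1.6033 mm/d
ETc = Kc × ET₀ = 1.07 × 1.6033 = 1.7155 mm/d
Over 7 days: 1.7155 × 7 = 12.009 mm

12.0 mm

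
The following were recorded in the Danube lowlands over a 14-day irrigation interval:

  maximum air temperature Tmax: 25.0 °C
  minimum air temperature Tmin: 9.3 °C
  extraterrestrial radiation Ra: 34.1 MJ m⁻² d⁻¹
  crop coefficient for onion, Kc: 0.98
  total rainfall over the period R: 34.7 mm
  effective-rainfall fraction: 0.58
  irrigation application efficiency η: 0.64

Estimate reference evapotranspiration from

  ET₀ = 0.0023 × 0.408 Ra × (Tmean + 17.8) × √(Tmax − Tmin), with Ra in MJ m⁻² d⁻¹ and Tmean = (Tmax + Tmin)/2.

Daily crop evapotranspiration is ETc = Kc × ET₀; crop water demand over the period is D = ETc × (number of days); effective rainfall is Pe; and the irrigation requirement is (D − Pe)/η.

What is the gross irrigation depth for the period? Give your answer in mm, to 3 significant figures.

63.6 mm

Tmean = (25.0 + 9.3)/2 = 17.15 °C
0.408 Ra = 0.408 × 34.1 = 13.9128 mm/d equivalent
ET₀ = 0.0023 × 13.9128 × (17.15 + 17.8) × √15.7 = 0.0023 × 13.9128 × 34.95 × 3.9623 = 4.4314 mm/d
ETc = Kc × ET₀ = 0.98 × 4.4314 = 4.3428 mm/d
Crop demand D = ETc × 14 d = 4.3428 × 14 = 60.799 mm
Pe = 0.58 × 34.7 = 20.126 mm
D − Pe = 60.799 − 20.126 = 40.673 mm
Gross irrigation = 40.673 / 0.64 = 63.552 mm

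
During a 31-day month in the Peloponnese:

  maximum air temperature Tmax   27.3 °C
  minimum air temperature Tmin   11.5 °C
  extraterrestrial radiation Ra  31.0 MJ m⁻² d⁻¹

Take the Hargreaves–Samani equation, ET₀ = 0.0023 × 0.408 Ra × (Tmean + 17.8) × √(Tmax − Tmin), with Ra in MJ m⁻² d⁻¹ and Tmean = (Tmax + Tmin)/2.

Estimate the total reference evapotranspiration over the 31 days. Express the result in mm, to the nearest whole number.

133 mm

Tmean = (27.3 + 11.5)/2 = 19.40 °C
0.408 Ra = 0.408 × 31.0 = 12.6480 mm/d equivalent
ET₀ = 0.0023 × 12.6480 × (19.40 + 17.8) × √15.8 = 0.0023 × 12.6480 × 37.20 × 3.9749 = 4.3015 mm/d
Over 31 days: 4.3015 × 31 = 133.347 mm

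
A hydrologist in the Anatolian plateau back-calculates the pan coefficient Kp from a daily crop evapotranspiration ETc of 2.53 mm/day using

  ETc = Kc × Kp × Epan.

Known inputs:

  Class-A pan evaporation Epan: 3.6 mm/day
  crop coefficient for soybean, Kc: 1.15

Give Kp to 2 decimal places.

ETc = Kc × Kp × Epan  ⇒  Kp = ETc / (Kc × Epan)
Kp = 2.53 / (1.15 × 3.6) = 2.53 / 4.140 = 0.6111

0.61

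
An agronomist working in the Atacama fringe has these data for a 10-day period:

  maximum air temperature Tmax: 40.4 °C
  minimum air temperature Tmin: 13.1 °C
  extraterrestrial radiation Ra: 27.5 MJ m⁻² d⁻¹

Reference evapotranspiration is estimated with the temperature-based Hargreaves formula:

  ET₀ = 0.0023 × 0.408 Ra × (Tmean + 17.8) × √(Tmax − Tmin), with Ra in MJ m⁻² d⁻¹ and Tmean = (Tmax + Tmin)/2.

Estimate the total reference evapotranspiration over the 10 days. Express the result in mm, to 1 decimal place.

60.1 mm

Tmean = (40.4 + 13.1)/2 = 26.75 °C
0.408 Ra = 0.408 × 27.5 = 11.2200 mm/d equivalent
ET₀ = 0.0023 × 11.2200 × (26.75 + 17.8) × √27.3 = 0.0023 × 11.2200 × 44.55 × 5.2249 = 6.0068 mm/d
Over 10 days: 6.0068 × 10 = 60.068 mm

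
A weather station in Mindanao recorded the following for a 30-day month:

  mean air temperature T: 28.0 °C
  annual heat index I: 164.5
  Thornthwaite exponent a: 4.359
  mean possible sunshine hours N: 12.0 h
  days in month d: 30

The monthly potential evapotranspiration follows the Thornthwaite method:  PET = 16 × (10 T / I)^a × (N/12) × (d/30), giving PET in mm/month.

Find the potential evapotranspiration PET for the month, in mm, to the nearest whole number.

10T/I = 10 × 28.0 / 164.5 = 1.7021
(10T/I)^a = 1.7021^4.359 = 10.1593
Uncorrected PET = 16 × 10.1593 = 162.549 mm
Correction = (N/12)(d/30) = (12.0/12)(30/30) = 1.0000
PET = 162.549 × 1.0000 = 162.549 mm/month

163 mm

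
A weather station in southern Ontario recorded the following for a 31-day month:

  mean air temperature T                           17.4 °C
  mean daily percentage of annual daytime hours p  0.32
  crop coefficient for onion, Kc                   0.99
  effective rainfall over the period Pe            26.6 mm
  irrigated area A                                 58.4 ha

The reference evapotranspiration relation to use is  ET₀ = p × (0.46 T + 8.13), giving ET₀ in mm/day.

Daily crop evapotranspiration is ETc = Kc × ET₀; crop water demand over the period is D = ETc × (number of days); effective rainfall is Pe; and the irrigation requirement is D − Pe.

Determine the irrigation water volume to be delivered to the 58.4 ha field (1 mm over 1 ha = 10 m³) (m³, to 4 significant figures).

77000 m³

ET₀ = 0.32 × (0.46 × 17.4 + 8.13) = 0.32 × 16.134 = 5.1629 mm/d
ETc = Kc × ET₀ = 0.99 × 5.1629 = 5.1113 mm/d
Crop demand D = ETc × 31 d = 5.1113 × 31 = 158.450 mm
D − Pe = 158.450 − 26.6 = 131.850 mm
Volume = 131.850 mm × 58.4 ha × 10 = 77000.4 m³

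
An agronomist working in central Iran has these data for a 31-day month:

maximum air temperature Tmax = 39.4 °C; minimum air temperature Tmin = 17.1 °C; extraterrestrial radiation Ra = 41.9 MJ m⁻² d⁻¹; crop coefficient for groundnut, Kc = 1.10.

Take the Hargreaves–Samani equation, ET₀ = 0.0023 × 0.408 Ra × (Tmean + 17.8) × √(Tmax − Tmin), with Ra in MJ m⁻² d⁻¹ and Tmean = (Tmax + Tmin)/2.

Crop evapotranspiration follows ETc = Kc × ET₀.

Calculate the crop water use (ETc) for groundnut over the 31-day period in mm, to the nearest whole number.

Tmean = (39.4 + 17.1)/2 = 28.25 °C
0.408 Ra = 0.408 × 41.9 = 17.0952 mm/d equivalent
ET₀ = 0.0023 × 17.0952 × (28.25 + 17.8) × √22.3 = 0.0023 × 17.0952 × 46.05 × 4.7223 = 8.5504 mm/d
ETc = Kc × ET₀ = 1.10 × 8.5504 = 9.4054 mm/d
Over 31 days: 9.4054 × 31 = 291.567 mm

292 mm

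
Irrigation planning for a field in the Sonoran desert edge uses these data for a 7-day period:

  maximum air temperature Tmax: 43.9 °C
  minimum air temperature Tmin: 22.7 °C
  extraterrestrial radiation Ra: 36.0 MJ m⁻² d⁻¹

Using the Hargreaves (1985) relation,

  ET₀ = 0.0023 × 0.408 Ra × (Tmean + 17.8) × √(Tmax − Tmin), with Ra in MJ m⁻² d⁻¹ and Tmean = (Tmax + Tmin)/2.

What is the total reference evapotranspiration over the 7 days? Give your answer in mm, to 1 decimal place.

55.6 mm

Tmean = (43.9 + 22.7)/2 = 33.30 °C
0.408 Ra = 0.408 × 36.0 = 14.6880 mm/d equivalent
ET₀ = 0.0023 × 14.6880 × (33.30 + 17.8) × √21.2 = 0.0023 × 14.6880 × 51.10 × 4.6043 = 7.9483 mm/d
Over 7 days: 7.9483 × 7 = 55.638 mm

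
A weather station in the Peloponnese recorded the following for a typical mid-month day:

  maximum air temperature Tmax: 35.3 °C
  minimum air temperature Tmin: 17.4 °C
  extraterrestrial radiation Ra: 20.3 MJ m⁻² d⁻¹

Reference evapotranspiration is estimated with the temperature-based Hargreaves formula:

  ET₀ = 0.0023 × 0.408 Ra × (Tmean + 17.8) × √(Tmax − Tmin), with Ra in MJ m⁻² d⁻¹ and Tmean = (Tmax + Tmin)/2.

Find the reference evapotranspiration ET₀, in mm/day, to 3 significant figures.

Tmean = (35.3 + 17.4)/2 = 26.35 °C
0.408 Ra = 0.408 × 20.3 = 8.2824 mm/d equivalent
ET₀ = 0.0023 × 8.2824 × (26.35 + 17.8) × √17.9 = 0.0023 × 8.2824 × 44.15 × 4.2308 = 3.5583 mm/d

3.56 mm/day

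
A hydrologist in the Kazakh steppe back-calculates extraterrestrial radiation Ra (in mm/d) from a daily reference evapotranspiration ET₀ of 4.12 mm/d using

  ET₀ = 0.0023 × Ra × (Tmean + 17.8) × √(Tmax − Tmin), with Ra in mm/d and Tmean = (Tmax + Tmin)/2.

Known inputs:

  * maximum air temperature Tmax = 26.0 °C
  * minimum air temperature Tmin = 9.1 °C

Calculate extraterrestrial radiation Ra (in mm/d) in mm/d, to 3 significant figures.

12.3 mm/d

Tmean = 17.55 °C; √ΔT = 4.1110
Ra = ET₀ / [0.0023 × (Tmean+17.8) × √ΔT] = 4.12 / (0.0023 × 35.35 × 4.1110) = 12.326 mm/d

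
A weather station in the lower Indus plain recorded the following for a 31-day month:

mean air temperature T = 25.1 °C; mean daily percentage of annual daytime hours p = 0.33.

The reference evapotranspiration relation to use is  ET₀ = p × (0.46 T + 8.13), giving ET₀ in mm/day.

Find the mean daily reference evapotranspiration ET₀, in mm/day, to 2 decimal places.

6.49 mm/day

ET₀ = 0.33 × (0.46 × 25.1 + 8.13) = 0.33 × 19.676 = 6.4931 mm/d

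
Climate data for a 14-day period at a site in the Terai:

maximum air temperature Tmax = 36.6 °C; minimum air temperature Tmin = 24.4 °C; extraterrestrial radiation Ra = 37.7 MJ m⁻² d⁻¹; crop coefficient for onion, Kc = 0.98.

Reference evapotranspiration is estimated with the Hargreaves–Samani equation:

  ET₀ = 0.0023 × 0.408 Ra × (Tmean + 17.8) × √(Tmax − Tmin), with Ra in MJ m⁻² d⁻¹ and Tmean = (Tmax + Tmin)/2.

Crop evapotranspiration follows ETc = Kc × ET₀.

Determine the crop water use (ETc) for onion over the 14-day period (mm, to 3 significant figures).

Tmean = (36.6 + 24.4)/2 = 30.50 °C
0.408 Ra = 0.408 × 37.7 = 15.3816 mm/d equivalent
ET₀ = 0.0023 × 15.3816 × (30.50 + 17.8) × √12.2 = 0.0023 × 15.3816 × 48.30 × 3.4928 = 5.9683 mm/d
ETc = Kc × ET₀ = 0.98 × 5.9683 = 5.8489 mm/d
Over 14 days: 5.8489 × 14 = 81.885 mm

81.9 mm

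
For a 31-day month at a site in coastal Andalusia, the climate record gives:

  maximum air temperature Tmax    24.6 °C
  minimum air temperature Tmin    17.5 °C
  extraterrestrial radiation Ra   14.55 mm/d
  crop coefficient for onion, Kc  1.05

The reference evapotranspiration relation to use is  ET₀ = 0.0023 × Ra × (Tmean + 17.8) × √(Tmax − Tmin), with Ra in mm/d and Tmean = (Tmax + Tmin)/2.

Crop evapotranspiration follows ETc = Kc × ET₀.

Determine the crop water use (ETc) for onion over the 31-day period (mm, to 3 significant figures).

113 mm

Tmean = (24.6 + 17.5)/2 = 21.05 °C
ET₀ = 0.0023 × 14.55 × (21.05 + 17.8) × √7.1 = 0.0023 × 14.55 × 38.85 × 2.6646 = 3.4643 mm/d
ETc = Kc × ET₀ = 1.05 × 3.4643 = 3.6375 mm/d
Over 31 days: 3.6375 × 31 = 112.763 mm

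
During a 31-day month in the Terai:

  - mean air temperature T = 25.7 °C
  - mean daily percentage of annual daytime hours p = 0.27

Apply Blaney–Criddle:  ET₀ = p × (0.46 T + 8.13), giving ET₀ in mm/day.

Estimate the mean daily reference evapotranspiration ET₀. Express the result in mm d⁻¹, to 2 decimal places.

ET₀ = 0.27 × (0.46 × 25.7 + 8.13) = 0.27 × 19.952 = 5.3870 mm/d

5.39 mm d⁻¹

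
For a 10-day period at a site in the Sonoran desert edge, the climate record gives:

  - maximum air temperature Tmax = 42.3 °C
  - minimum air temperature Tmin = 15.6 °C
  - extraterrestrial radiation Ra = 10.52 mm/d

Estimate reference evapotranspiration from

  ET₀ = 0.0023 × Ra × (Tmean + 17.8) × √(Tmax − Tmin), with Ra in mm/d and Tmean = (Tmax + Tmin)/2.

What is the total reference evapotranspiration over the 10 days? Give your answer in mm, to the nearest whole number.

58 mm

Tmean = (42.3 + 15.6)/2 = 28.95 °C
ET₀ = 0.0023 × 10.52 × (28.95 + 17.8) × √26.7 = 0.0023 × 10.52 × 46.75 × 5.1672 = 5.8449 mm/d
Over 10 days: 5.8449 × 10 = 58.449 mm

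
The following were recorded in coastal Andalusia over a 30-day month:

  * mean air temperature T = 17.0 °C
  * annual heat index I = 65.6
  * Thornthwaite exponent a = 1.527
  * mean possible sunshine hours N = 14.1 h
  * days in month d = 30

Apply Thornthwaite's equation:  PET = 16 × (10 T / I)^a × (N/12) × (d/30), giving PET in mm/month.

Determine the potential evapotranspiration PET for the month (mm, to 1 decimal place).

80.5 mm

10T/I = 10 × 17.0 / 65.6 = 2.5915
(10T/I)^a = 2.5915^1.527 = 4.2805
Uncorrected PET = 16 × 4.2805 = 68.488 mm
Correction = (N/12)(d/30) = (14.1/12)(30/30) = 1.1750
PET = 68.488 × 1.1750 = 80.473 mm/month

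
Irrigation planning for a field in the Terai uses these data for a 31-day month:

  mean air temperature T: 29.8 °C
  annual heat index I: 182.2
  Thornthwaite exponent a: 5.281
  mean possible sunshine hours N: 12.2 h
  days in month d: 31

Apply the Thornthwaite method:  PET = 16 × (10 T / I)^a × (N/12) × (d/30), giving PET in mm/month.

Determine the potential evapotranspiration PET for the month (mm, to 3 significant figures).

10T/I = 10 × 29.8 / 182.2 = 1.6356
(10T/I)^a = 1.6356^5.281 = 13.4409
Uncorrected PET = 16 × 13.4409 = 215.054 mm
Correction = (N/12)(d/30) = (12.2/12)(31/30) = 1.0506
PET = 215.054 × 1.0506 = 225.936 mm/month

226 mm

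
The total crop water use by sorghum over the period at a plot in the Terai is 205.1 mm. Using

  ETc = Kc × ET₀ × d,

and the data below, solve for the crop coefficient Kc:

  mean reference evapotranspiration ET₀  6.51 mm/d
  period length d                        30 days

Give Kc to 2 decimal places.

1.05

ETc = Kc × ET₀ × d  ⇒  Kc = ETc / (ET₀ × d)
Kc = 205.1 / (6.51 × 30) = 205.1 / 195.30 = 1.0502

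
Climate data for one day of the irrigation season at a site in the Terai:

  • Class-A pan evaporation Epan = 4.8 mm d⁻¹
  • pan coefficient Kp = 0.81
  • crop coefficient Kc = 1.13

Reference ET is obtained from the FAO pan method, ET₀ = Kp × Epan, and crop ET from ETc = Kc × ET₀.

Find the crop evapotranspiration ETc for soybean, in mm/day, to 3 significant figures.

4.39 mm/day

ET₀ = 0.81 × 4.8 = 3.8880 mm/d
ETc = Kc × ET₀ = 1.13 × 3.8880 = 4.3934 mm/d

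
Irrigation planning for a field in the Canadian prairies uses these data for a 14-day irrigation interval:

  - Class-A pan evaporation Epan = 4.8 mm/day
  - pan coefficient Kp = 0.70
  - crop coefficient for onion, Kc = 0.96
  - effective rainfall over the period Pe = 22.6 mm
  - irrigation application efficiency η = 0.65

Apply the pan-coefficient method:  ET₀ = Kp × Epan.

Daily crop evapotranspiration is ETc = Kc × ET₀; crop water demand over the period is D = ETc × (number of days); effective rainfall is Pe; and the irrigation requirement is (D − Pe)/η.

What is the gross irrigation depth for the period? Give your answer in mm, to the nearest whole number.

35 mm

ET₀ = 0.70 × 4.8 = 3.3600 mm/d
ETc = Kc × ET₀ = 0.96 × 3.3600 = 3.2256 mm/d
Crop demand D = ETc × 14 d = 3.2256 × 14 = 45.158 mm
D − Pe = 45.158 − 22.6 = 22.558 mm
Gross irrigation = 22.558 / 0.65 = 34.705 mm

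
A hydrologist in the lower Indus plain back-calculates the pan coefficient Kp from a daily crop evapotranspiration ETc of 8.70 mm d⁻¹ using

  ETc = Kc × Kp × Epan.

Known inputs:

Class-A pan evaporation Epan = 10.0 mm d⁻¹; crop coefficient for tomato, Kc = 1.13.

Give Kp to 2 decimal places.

ETc = Kc × Kp × Epan  ⇒  Kp = ETc / (Kc × Epan)
Kp = 8.70 / (1.13 × 10.0) = 8.70 / 11.300 = 0.7699

0.77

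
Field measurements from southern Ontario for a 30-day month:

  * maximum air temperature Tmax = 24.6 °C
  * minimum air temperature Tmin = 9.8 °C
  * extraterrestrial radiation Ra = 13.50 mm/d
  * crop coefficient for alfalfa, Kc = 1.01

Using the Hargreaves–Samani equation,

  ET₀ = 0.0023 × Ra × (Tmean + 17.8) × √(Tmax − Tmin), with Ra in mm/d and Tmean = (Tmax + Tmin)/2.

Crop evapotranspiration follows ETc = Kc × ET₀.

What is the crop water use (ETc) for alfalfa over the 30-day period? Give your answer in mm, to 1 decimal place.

126.7 mm

Tmean = (24.6 + 9.8)/2 = 17.20 °C
ET₀ = 0.0023 × 13.50 × (17.20 + 17.8) × √14.8 = 0.0023 × 13.50 × 35.00 × 3.8471 = 4.1808 mm/d
ETc = Kc × ET₀ = 1.01 × 4.1808 = 4.2226 mm/d
Over 30 days: 4.2226 × 30 = 126.678 mm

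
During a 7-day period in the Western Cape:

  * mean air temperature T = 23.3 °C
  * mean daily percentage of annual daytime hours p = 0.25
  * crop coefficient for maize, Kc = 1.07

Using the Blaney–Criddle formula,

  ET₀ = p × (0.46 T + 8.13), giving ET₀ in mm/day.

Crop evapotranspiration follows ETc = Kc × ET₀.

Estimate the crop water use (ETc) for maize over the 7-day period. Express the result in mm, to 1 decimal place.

35.3 mm

ET₀ = 0.25 × (0.46 × 23.3 + 8.13) = 0.25 × 18.848 = 4.7120 mm/d
ETc = Kc × ET₀ = 1.07 × 4.7120 = 5.0418 mm/d
Over 7 days: 5.0418 × 7 = 35.293 mm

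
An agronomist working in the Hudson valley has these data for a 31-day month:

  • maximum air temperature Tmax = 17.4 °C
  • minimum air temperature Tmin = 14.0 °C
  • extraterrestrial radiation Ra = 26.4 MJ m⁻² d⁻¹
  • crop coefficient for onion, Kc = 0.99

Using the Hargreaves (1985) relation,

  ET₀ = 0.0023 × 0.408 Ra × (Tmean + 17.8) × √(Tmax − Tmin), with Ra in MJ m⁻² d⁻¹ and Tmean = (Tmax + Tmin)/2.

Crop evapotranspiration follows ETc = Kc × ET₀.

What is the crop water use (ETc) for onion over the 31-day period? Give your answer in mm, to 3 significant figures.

47.0 mm

Tmean = (17.4 + 14.0)/2 = 15.70 °C
0.408 Ra = 0.408 × 26.4 = 10.7712 mm/d equivalent
ET₀ = 0.0023 × 10.7712 × (15.70 + 17.8) × √3.4 = 0.0023 × 10.7712 × 33.50 × 1.8439 = 1.5303 mm/d
ETc = Kc × ET₀ = 0.99 × 1.5303 = 1.5150 mm/d
Over 31 days: 1.5150 × 31 = 46.965 mm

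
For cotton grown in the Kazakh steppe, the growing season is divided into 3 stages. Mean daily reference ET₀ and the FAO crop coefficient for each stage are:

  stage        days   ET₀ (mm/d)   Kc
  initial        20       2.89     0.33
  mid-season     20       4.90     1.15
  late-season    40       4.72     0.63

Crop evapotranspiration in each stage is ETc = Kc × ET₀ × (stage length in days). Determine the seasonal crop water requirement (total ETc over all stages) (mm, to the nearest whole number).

initial: 0.33 × 2.89 × 20 = 19.07 mm
mid-season: 1.15 × 4.90 × 20 = 112.70 mm
late-season: 0.63 × 4.72 × 40 = 118.94 mm
Seasonal total = 250.71 mm

251 mm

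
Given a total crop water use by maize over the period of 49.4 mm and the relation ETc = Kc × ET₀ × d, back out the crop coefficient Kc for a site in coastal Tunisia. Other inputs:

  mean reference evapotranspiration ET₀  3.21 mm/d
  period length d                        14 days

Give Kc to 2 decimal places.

1.10

ETc = Kc × ET₀ × d  ⇒  Kc = ETc / (ET₀ × d)
Kc = 49.4 / (3.21 × 14) = 49.4 / 44.94 = 1.0992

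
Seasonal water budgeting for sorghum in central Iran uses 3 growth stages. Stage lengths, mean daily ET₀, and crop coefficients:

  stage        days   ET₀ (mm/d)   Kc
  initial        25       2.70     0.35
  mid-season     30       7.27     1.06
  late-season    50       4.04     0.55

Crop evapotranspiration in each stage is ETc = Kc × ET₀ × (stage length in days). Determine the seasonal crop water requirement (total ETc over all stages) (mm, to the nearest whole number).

initial: 0.35 × 2.70 × 25 = 23.63 mm
mid-season: 1.06 × 7.27 × 30 = 231.19 mm
late-season: 0.55 × 4.04 × 50 = 111.10 mm
Seasonal total = 365.92 mm

366 mm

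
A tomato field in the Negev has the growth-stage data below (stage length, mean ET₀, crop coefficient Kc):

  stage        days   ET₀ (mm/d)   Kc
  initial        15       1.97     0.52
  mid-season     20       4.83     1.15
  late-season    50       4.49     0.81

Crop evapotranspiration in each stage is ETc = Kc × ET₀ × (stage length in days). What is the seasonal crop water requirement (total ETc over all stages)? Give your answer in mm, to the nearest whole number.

initial: 0.52 × 1.97 × 15 = 15.37 mm
mid-season: 1.15 × 4.83 × 20 = 111.09 mm
late-season: 0.81 × 4.49 × 50 = 181.85 mm
Seasonal total = 308.31 mm

308 mm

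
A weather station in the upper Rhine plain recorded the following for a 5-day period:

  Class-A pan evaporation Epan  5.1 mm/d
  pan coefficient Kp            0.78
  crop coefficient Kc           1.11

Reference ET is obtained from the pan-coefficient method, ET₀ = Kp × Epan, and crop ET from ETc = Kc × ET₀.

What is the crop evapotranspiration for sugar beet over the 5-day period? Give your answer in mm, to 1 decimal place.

22.1 mm

ET₀ = 0.78 × 5.1 = 3.9780 mm/d
ETc = Kc × ET₀ = 1.11 × 3.9780 = 4.4156 mm/d
Over 5 days: 4.4156 × 5 = 22.078 mm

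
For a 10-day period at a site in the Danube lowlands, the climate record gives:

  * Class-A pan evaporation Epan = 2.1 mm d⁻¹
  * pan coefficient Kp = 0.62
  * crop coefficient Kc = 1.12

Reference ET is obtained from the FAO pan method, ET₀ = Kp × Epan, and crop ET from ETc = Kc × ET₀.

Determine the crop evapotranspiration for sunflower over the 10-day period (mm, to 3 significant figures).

ET₀ = 0.62 × 2.1 = 1.3020 mm/d
ETc = Kc × ET₀ = 1.12 × 1.3020 = 1.4582 mm/d
Over 10 days: 1.4582 × 10 = 14.582 mm

14.6 mm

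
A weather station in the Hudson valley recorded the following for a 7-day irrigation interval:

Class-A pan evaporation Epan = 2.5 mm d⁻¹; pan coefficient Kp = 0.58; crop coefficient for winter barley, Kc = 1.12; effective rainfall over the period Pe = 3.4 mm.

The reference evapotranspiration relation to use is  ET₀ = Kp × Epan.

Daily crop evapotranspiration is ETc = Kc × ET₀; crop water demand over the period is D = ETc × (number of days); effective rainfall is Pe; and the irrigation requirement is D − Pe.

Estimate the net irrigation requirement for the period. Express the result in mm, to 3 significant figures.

ET₀ = 0.58 × 2.5 = 1.4500 mm/d
ETc = Kc × ET₀ = 1.12 × 1.4500 = 1.6240 mm/d
Crop demand D = ETc × 7 d = 1.6240 × 7 = 11.368 mm
D − Pe = 11.368 − 3.4 = 7.968 mm

7.97 mm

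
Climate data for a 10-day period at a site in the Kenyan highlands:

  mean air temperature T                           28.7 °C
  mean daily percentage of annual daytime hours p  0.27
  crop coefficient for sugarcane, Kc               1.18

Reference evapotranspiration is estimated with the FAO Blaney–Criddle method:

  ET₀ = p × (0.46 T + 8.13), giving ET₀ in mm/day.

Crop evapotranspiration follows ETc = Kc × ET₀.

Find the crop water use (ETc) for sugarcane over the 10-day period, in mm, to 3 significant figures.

ET₀ = 0.27 × (0.46 × 28.7 + 8.13) = 0.27 × 21.332 = 5.7596 mm/d
ETc = Kc × ET₀ = 1.18 × 5.7596 = 6.7963 mm/d
Over 10 days: 6.7963 × 10 = 67.963 mm

68.0 mm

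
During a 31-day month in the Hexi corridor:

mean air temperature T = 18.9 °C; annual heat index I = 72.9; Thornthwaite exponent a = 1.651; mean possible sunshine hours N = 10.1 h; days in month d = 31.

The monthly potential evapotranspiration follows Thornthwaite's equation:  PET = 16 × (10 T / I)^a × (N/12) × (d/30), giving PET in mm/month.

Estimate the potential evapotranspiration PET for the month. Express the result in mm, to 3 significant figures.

10T/I = 10 × 18.9 / 72.9 = 2.5926
(10T/I)^a = 2.5926^1.651 = 4.8203
Uncorrected PET = 16 × 4.8203 = 77.125 mm
Correction = (N/12)(d/30) = (10.1/12)(31/30) = 0.8697
PET = 77.125 × 0.8697 = 67.076 mm/month

67.1 mm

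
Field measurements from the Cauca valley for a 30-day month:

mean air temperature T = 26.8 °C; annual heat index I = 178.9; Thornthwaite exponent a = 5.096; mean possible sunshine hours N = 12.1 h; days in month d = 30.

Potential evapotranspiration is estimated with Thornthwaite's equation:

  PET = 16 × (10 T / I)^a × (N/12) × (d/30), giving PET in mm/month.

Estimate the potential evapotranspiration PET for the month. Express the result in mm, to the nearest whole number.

10T/I = 10 × 26.8 / 178.9 = 1.4980
(10T/I)^a = 1.4980^5.096 = 7.8417
Uncorrected PET = 16 × 7.8417 = 125.467 mm
Correction = (N/12)(d/30) = (12.1/12)(30/30) = 1.0083
PET = 125.467 × 1.0083 = 126.508 mm/month

127 mm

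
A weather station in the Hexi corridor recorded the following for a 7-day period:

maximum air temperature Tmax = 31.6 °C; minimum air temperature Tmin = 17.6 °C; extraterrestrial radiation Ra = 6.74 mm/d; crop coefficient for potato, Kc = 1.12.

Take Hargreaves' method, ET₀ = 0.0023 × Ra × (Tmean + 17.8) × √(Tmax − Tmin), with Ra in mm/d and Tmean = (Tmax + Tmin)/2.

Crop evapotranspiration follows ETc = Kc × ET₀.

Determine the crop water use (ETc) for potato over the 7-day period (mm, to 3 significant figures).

Tmean = (31.6 + 17.6)/2 = 24.60 °C
ET₀ = 0.0023 × 6.74 × (24.60 + 17.8) × √14.0 = 0.0023 × 6.74 × 42.40 × 3.7417 = 2.4594 mm/d
ETc = Kc × ET₀ = 1.12 × 2.4594 = 2.7545 mm/d
Over 7 days: 2.7545 × 7 = 19.282 mm

19.3 mm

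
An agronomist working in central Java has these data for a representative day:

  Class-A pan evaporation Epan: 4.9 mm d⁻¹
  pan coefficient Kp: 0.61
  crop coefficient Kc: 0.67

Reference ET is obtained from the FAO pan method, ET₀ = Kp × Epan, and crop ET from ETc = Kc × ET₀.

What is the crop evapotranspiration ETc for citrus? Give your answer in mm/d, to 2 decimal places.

2.00 mm/d

ET₀ = 0.61 × 4.9 = 2.9890 mm/d
ETc = Kc × ET₀ = 0.67 × 2.9890 = 2.0026 mm/d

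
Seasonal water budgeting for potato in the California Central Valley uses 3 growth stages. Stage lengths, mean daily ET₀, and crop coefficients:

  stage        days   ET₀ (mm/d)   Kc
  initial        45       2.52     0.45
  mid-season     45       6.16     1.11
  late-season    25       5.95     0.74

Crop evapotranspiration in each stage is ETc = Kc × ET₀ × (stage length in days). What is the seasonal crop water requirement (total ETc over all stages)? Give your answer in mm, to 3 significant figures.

initial: 0.45 × 2.52 × 45 = 51.03 mm
mid-season: 1.11 × 6.16 × 45 = 307.69 mm
late-season: 0.74 × 5.95 × 25 = 110.08 mm
Seasonal total = 468.80 mm

469 mm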